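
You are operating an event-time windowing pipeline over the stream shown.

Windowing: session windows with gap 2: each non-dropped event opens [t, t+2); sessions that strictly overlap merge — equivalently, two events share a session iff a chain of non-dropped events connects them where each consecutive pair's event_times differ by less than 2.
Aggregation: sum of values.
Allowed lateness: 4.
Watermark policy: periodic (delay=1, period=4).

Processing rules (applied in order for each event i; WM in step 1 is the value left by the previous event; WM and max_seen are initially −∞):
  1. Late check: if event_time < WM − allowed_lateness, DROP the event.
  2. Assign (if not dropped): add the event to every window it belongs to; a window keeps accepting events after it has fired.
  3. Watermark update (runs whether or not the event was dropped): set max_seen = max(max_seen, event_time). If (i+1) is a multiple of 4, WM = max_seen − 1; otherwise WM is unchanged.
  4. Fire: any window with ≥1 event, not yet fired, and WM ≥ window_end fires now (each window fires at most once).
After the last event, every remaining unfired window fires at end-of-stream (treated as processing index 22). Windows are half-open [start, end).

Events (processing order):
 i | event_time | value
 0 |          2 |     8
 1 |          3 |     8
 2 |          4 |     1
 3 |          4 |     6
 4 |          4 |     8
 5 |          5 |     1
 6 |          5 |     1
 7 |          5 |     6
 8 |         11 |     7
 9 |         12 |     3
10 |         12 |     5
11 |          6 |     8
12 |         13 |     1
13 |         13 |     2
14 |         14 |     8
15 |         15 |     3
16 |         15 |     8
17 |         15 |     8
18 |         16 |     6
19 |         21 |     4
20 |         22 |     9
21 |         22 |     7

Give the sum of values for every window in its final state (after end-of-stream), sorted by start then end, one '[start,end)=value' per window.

[2,8)=47 [11,18)=51 [21,24)=20

i=0 t=2 v=8: → [2,4); WM=−∞
i=1 t=3 v=8: → [2,5); WM=−∞
i=2 t=4 v=1: → [2,6); WM=−∞
i=3 t=4 v=6: → [2,6); WM=3
i=4 t=4 v=8: → [2,6); WM=3
i=5 t=5 v=1: → [2,7); WM=3
i=6 t=5 v=1: → [2,7); WM=3
i=7 t=5 v=6: → [2,7); WM=4
i=8 t=11 v=7: → [11,13); WM=4
i=9 t=12 v=3: → [11,14); WM=4
i=10 t=12 v=5: → [11,14); WM=4
i=11 t=6 v=8: → [2,8); WM=11
i=12 t=13 v=1: → [11,15); WM=11
i=13 t=13 v=2: → [11,15); WM=11
i=14 t=14 v=8: → [11,16); WM=11
i=15 t=15 v=3: → [11,17); WM=14
i=16 t=15 v=8: → [11,17); WM=14
i=17 t=15 v=8: → [11,17); WM=14
i=18 t=16 v=6: → [11,18); WM=14
i=19 t=21 v=4: → [21,23); WM=20
i=20 t=22 v=9: → [21,24); WM=20
i=21 t=22 v=7: → [21,24); WM=20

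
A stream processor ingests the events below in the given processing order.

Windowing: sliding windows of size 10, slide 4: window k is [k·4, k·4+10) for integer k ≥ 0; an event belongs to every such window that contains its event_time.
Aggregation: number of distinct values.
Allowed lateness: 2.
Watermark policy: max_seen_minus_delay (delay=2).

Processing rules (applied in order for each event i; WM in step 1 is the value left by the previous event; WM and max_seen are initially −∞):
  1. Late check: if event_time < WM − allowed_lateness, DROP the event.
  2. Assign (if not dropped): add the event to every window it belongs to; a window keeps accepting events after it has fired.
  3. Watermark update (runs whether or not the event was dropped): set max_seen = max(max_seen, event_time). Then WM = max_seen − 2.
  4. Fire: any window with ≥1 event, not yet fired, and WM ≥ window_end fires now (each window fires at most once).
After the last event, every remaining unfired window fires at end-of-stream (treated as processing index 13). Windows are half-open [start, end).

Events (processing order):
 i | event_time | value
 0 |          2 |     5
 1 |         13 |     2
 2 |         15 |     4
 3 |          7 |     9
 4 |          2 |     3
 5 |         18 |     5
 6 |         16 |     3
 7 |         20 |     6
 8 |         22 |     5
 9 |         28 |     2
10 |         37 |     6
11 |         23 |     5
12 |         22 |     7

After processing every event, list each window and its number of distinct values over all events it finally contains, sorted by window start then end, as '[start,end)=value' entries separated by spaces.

i=0 t=2 v=5: → [0,10); WM=0
i=1 t=13 v=2: → [12,22),[8,18),[4,14); WM=11; [0,10) fires=1
i=2 t=15 v=4: → [12,22),[8,18); WM=13
i=3 t=7 v=9: DROP (t<13-2); WM=13
i=4 t=2 v=3: DROP (t<13-2); WM=13
i=5 t=18 v=5: → [16,26),[12,22); WM=16; [4,14) fires=1
i=6 t=16 v=3: → [16,26),[12,22),[8,18); WM=16
i=7 t=20 v=6: → [20,30),[16,26),[12,22); WM=18; [8,18) fires=3
i=8 t=22 v=5: → [20,30),[16,26); WM=20
i=9 t=28 v=2: → [28,38),[24,34),[20,30); WM=26; [12,22) fires=5 [16,26) fires=3
i=10 t=37 v=6: → [36,46),[32,42),[28,38); WM=35; [20,30) fires=3 [24,34) fires=1
i=11 t=23 v=5: DROP (t<35-2); WM=35
i=12 t=22 v=7: DROP (t<35-2); WM=35

[0,10)=1 [4,14)=1 [8,18)=3 [12,22)=5 [16,26)=3 [20,30)=3 [24,34)=1 [28,38)=2 [32,42)=1 [36,46)=1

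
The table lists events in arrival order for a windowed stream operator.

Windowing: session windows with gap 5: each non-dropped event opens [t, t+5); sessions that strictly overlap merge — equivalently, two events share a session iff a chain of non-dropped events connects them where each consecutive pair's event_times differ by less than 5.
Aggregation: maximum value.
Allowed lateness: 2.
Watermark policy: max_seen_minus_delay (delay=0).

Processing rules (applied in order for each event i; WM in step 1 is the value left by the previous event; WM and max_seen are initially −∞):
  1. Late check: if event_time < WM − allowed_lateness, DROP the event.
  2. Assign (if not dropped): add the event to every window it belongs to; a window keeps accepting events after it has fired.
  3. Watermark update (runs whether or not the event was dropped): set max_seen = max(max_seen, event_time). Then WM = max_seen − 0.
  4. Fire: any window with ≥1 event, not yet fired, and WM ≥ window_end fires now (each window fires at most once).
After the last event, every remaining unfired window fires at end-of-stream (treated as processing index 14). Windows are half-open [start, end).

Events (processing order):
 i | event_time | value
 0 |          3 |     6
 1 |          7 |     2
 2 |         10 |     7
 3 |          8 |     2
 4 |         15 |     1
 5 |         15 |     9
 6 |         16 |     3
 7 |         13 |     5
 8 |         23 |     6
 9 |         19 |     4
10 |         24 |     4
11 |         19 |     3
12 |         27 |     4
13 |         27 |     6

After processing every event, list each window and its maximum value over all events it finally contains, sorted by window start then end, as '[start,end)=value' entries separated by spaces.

i=0 t=3 v=6: → [3,8); WM=3
i=1 t=7 v=2: → [3,12); WM=7
i=2 t=10 v=7: → [3,15); WM=10
i=3 t=8 v=2: → [3,15); WM=10
i=4 t=15 v=1: → [15,20); WM=15
i=5 t=15 v=9: → [15,20); WM=15
i=6 t=16 v=3: → [15,21); WM=16
i=7 t=13 v=5: DROP (t<16-2); WM=16
i=8 t=23 v=6: → [23,28); WM=23
i=9 t=19 v=4: DROP (t<23-2); WM=23
i=10 t=24 v=4: → [23,29); WM=24
i=11 t=19 v=3: DROP (t<24-2); WM=24
i=12 t=27 v=4: → [23,32); WM=27
i=13 t=27 v=6: → [23,32); WM=27

[3,15)=7 [15,21)=9 [23,32)=6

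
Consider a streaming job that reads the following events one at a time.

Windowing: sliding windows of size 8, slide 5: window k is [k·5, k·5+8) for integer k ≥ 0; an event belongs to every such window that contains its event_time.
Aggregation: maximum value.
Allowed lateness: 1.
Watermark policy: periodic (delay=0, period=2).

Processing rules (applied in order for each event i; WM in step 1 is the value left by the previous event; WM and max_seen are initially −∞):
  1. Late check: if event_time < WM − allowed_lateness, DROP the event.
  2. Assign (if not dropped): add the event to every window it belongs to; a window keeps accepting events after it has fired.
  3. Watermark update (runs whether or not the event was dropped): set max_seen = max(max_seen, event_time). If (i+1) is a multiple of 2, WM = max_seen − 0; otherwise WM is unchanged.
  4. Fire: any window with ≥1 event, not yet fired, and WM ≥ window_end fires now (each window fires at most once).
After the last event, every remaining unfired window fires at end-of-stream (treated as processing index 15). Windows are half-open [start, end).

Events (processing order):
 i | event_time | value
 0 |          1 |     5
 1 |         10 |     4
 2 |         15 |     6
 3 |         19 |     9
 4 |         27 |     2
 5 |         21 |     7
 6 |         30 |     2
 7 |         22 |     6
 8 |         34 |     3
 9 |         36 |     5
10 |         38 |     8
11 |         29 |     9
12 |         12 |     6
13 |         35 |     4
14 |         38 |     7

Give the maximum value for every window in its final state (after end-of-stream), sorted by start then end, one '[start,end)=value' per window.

[0,8)=5 [5,13)=4 [10,18)=6 [15,23)=9 [20,28)=7 [25,33)=2 [30,38)=5 [35,43)=8

i=0 t=1 v=5: → [0,8); WM=−∞
i=1 t=10 v=4: → [10,18),[5,13); WM=10; [0,8) fires=5
i=2 t=15 v=6: → [15,23),[10,18); WM=10
i=3 t=19 v=9: → [15,23); WM=19; [5,13) fires=4 [10,18) fires=6
i=4 t=27 v=2: → [25,33),[20,28); WM=19
i=5 t=21 v=7: → [20,28),[15,23); WM=27; [15,23) fires=9
i=6 t=30 v=2: → [30,38),[25,33); WM=27
i=7 t=22 v=6: DROP (t<27-1); WM=30; [20,28) fires=7
i=8 t=34 v=3: → [30,38); WM=30
i=9 t=36 v=5: → [35,43),[30,38); WM=36; [25,33) fires=2
i=10 t=38 v=8: → [35,43); WM=36
i=11 t=29 v=9: DROP (t<36-1); WM=38; [30,38) fires=5
i=12 t=12 v=6: DROP (t<38-1); WM=38
i=13 t=35 v=4: DROP (t<38-1); WM=38
i=14 t=38 v=7: → [35,43); WM=38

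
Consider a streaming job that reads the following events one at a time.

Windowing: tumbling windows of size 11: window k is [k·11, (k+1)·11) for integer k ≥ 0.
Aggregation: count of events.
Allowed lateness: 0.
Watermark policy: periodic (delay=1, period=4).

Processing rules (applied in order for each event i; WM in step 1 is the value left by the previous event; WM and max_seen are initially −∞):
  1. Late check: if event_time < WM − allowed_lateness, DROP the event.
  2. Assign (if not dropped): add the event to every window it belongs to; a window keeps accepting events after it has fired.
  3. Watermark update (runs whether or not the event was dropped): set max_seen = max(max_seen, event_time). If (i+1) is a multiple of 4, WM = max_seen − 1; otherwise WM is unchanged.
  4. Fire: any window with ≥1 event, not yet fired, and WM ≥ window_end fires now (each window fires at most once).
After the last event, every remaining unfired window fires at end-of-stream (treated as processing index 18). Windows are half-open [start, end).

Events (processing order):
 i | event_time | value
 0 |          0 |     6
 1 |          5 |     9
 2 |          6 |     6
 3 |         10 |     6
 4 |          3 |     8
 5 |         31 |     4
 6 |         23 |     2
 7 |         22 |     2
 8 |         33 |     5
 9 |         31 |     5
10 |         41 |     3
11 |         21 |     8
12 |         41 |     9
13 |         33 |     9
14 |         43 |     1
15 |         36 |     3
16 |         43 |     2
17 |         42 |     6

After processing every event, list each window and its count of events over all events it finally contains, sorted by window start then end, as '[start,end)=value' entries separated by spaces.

i=0 t=0 v=6: → [0,11); WM=−∞
i=1 t=5 v=9: → [0,11); WM=−∞
i=2 t=6 v=6: → [0,11); WM=−∞
i=3 t=10 v=6: → [0,11); WM=9
i=4 t=3 v=8: DROP (t<9-0); WM=9
i=5 t=31 v=4: → [22,33); WM=9
i=6 t=23 v=2: → [22,33); WM=9
i=7 t=22 v=2: → [22,33); WM=30; [0,11) fires=4
i=8 t=33 v=5: → [33,44); WM=30
i=9 t=31 v=5: → [22,33); WM=30
i=10 t=41 v=3: → [33,44); WM=30
i=11 t=21 v=8: DROP (t<30-0); WM=40; [22,33) fires=4
i=12 t=41 v=9: → [33,44); WM=40
i=13 t=33 v=9: DROP (t<40-0); WM=40
i=14 t=43 v=1: → [33,44); WM=40
i=15 t=36 v=3: DROP (t<40-0); WM=42
i=16 t=43 v=2: → [33,44); WM=42
i=17 t=42 v=6: → [33,44); WM=42

[0,11)=4 [22,33)=4 [33,44)=6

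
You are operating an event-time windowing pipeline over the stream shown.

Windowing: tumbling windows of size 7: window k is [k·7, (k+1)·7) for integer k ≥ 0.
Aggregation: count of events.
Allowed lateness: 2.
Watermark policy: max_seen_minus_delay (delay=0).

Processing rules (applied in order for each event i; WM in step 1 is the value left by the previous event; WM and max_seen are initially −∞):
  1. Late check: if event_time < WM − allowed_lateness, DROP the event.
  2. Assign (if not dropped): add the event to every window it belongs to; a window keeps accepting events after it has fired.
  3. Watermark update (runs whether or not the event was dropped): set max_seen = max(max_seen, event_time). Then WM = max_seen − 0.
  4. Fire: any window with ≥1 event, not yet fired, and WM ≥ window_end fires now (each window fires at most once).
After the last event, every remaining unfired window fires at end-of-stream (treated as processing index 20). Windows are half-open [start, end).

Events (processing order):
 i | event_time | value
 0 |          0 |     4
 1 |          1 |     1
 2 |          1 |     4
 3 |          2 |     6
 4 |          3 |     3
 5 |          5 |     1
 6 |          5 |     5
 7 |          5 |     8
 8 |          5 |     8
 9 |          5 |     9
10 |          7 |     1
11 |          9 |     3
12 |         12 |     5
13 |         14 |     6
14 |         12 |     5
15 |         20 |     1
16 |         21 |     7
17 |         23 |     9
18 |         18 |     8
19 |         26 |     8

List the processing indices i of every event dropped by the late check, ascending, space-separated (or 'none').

18

i=0 t=0 v=4: → [0,7); WM=0
i=1 t=1 v=1: → [0,7); WM=1
i=2 t=1 v=4: → [0,7); WM=1
i=3 t=2 v=6: → [0,7); WM=2
i=4 t=3 v=3: → [0,7); WM=3
i=5 t=5 v=1: → [0,7); WM=5
i=6 t=5 v=5: → [0,7); WM=5
i=7 t=5 v=8: → [0,7); WM=5
i=8 t=5 v=8: → [0,7); WM=5
i=9 t=5 v=9: → [0,7); WM=5
i=10 t=7 v=1: → [7,14); WM=7; [0,7) fires=10
i=11 t=9 v=3: → [7,14); WM=9
i=12 t=12 v=5: → [7,14); WM=12
i=13 t=14 v=6: → [14,21); WM=14; [7,14) fires=3
i=14 t=12 v=5: → [7,14); WM=14
i=15 t=20 v=1: → [14,21); WM=20
i=16 t=21 v=7: → [21,28); WM=21; [14,21) fires=2
i=17 t=23 v=9: → [21,28); WM=23
i=18 t=18 v=8: DROP (t<23-2); WM=23
i=19 t=26 v=8: → [21,28); WM=26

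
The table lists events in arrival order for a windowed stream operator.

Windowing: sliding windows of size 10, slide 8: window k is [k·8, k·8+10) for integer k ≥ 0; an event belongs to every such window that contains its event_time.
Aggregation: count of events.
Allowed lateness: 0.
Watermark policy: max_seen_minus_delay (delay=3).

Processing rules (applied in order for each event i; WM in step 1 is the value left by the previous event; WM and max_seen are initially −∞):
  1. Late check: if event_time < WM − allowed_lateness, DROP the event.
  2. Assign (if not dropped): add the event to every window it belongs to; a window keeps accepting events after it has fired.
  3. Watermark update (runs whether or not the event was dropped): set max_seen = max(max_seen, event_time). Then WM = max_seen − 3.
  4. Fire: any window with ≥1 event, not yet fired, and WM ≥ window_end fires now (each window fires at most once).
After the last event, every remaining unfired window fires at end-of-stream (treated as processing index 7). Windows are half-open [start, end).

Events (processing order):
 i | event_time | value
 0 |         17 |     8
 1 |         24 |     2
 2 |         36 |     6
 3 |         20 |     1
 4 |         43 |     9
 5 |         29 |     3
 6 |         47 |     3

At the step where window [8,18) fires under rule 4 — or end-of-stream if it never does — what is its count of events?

i=0 t=17 v=8: → [16,26),[8,18); WM=14
i=1 t=24 v=2: → [24,34),[16,26); WM=21; [8,18) fires=1
i=2 t=36 v=6: → [32,42); WM=33; [16,26) fires=2
i=3 t=20 v=1: DROP (t<33-0); WM=33
i=4 t=43 v=9: → [40,50); WM=40; [24,34) fires=1
i=5 t=29 v=3: DROP (t<40-0); WM=40
i=6 t=47 v=3: → [40,50); WM=44; [32,42) fires=1

1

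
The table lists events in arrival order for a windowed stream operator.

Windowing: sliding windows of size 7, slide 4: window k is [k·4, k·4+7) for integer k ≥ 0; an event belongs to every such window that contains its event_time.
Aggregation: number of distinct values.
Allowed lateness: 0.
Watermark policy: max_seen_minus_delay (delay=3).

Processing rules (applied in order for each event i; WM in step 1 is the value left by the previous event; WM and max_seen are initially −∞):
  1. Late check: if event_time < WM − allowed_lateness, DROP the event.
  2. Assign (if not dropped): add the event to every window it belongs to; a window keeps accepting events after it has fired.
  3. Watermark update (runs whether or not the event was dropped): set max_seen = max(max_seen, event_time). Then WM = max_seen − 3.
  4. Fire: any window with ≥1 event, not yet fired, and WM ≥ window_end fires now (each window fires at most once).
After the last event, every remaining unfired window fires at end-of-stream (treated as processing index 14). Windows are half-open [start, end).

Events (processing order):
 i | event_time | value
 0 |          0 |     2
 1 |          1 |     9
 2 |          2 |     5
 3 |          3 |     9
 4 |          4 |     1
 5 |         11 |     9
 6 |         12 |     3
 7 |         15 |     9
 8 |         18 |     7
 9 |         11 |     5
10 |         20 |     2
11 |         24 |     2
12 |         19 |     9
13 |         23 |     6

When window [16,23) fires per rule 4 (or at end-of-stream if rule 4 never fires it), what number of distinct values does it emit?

2

i=0 t=0 v=2: → [0,7); WM=-3
i=1 t=1 v=9: → [0,7); WM=-2
i=2 t=2 v=5: → [0,7); WM=-1
i=3 t=3 v=9: → [0,7); WM=0
i=4 t=4 v=1: → [4,11),[0,7); WM=1
i=5 t=11 v=9: → [8,15); WM=8; [0,7) fires=4
i=6 t=12 v=3: → [12,19),[8,15); WM=9
i=7 t=15 v=9: → [12,19); WM=12; [4,11) fires=1
i=8 t=18 v=7: → [16,23),[12,19); WM=15; [8,15) fires=2
i=9 t=11 v=5: DROP (t<15-0); WM=15
i=10 t=20 v=2: → [20,27),[16,23); WM=17
i=11 t=24 v=2: → [24,31),[20,27); WM=21; [12,19) fires=3
i=12 t=19 v=9: DROP (t<21-0); WM=21
i=13 t=23 v=6: → [20,27); WM=21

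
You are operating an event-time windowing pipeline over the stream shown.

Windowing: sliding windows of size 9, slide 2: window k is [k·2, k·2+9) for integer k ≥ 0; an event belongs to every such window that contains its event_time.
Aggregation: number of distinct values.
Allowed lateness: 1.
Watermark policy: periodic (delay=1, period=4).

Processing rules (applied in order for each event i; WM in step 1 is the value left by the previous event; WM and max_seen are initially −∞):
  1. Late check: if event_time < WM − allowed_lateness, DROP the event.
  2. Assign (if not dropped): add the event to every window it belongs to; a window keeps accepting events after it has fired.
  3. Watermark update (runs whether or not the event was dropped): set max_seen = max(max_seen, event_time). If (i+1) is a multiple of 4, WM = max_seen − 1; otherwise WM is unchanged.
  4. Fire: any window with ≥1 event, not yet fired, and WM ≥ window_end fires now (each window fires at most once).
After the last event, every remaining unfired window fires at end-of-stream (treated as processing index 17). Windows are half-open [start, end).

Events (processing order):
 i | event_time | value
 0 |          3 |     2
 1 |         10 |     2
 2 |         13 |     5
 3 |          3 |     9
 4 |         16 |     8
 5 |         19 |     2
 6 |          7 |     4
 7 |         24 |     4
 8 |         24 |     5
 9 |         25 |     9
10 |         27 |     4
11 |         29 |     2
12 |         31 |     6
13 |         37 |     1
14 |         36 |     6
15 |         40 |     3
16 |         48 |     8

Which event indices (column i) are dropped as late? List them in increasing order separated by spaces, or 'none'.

i=0 t=3 v=2: → [2,11),[0,9); WM=−∞
i=1 t=10 v=2: → [10,19),[8,17),[6,15),[4,13),[2,11); WM=−∞
i=2 t=13 v=5: → [12,21),[10,19),[8,17),[6,15); WM=−∞
i=3 t=3 v=9: → [2,11),[0,9); WM=12; [0,9) fires=2 [2,11) fires=2
i=4 t=16 v=8: → [16,25),[14,23),[12,21),[10,19),[8,17); WM=12
i=5 t=19 v=2: → [18,27),[16,25),[14,23),[12,21); WM=12
i=6 t=7 v=4: DROP (t<12-1); WM=12
i=7 t=24 v=4: → [24,33),[22,31),[20,29),[18,27),[16,25); WM=23; [4,13) fires=1 [6,15) fires=2 [8,17) fires=3 [10,19) fires=3 [12,21) fires=3 [14,23) fires=2
i=8 t=24 v=5: → [24,33),[22,31),[20,29),[18,27),[16,25); WM=23
i=9 t=25 v=9: → [24,33),[22,31),[20,29),[18,27); WM=23
i=10 t=27 v=4: → [26,35),[24,33),[22,31),[20,29); WM=23
i=11 t=29 v=2: → [28,37),[26,35),[24,33),[22,31); WM=28; [16,25) fires=4 [18,27) fires=4
i=12 t=31 v=6: → [30,39),[28,37),[26,35),[24,33); WM=28
i=13 t=37 v=1: → [36,45),[34,43),[32,41),[30,39); WM=28
i=14 t=36 v=6: → [36,45),[34,43),[32,41),[30,39),[28,37); WM=28
i=15 t=40 v=3: → [40,49),[38,47),[36,45),[34,43),[32,41); WM=39; [20,29) fires=3 [22,31) fires=4 [24,33) fires=5 [26,35) fires=3 [28,37) fires=2 [30,39) fires=2
i=16 t=48 v=8: → [48,57),[46,55),[44,53),[42,51),[40,49); WM=39

6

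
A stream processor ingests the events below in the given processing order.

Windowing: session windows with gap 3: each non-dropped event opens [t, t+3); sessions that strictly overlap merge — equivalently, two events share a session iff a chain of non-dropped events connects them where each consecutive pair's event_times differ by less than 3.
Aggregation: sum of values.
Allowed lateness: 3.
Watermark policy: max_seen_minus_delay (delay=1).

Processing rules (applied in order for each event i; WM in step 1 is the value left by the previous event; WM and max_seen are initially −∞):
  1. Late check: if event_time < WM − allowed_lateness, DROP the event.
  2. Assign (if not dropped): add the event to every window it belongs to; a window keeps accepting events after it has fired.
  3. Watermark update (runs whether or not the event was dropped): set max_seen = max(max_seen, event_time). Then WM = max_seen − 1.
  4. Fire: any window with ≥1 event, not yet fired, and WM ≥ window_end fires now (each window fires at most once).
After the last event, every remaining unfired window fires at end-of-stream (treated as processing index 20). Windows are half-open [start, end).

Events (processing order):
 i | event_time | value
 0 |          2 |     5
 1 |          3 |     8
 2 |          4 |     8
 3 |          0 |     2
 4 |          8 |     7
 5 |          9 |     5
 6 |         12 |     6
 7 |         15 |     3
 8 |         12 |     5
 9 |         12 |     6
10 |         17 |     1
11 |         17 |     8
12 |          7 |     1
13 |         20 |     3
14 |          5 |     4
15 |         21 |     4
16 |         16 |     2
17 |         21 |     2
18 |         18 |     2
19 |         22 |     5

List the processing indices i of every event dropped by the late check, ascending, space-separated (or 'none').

i=0 t=2 v=5: → [2,5); WM=1
i=1 t=3 v=8: → [2,6); WM=2
i=2 t=4 v=8: → [2,7); WM=3
i=3 t=0 v=2: → [0,7); WM=3
i=4 t=8 v=7: → [8,11); WM=7
i=5 t=9 v=5: → [8,12); WM=8
i=6 t=12 v=6: → [12,15); WM=11
i=7 t=15 v=3: → [15,18); WM=14
i=8 t=12 v=5: → [12,15); WM=14
i=9 t=12 v=6: → [12,15); WM=14
i=10 t=17 v=1: → [15,20); WM=16
i=11 t=17 v=8: → [15,20); WM=16
i=12 t=7 v=1: DROP (t<16-3); WM=16
i=13 t=20 v=3: → [20,23); WM=19
i=14 t=5 v=4: DROP (t<19-3); WM=19
i=15 t=21 v=4: → [20,24); WM=20
i=16 t=16 v=2: DROP (t<20-3); WM=20
i=17 t=21 v=2: → [20,24); WM=20
i=18 t=18 v=2: → [15,24); WM=20
i=19 t=22 v=5: → [15,25); WM=21

12 14 16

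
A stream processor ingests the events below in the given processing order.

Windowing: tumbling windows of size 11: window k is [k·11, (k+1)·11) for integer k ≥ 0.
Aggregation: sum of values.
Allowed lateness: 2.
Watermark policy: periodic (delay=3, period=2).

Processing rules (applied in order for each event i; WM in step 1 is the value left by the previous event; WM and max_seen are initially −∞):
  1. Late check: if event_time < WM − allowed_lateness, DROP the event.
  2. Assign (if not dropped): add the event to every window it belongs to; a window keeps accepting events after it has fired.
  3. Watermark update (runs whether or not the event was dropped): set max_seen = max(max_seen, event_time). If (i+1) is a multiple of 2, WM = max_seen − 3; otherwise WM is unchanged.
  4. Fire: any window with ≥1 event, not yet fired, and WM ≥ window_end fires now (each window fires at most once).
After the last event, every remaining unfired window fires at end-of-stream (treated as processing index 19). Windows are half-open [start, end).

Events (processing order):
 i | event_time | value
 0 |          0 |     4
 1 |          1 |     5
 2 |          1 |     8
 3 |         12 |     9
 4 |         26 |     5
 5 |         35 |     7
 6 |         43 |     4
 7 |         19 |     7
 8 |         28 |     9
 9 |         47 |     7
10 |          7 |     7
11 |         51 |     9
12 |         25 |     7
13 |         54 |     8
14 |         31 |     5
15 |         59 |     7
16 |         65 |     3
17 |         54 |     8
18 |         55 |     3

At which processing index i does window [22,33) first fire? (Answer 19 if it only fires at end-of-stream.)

7

i=0 t=0 v=4: → [0,11); WM=−∞
i=1 t=1 v=5: → [0,11); WM=-2
i=2 t=1 v=8: → [0,11); WM=-2
i=3 t=12 v=9: → [11,22); WM=9
i=4 t=26 v=5: → [22,33); WM=9
i=5 t=35 v=7: → [33,44); WM=32; [0,11) fires=17 [11,22) fires=9
i=6 t=43 v=4: → [33,44); WM=32
i=7 t=19 v=7: DROP (t<32-2); WM=40; [22,33) fires=5
i=8 t=28 v=9: DROP (t<40-2); WM=40
i=9 t=47 v=7: → [44,55); WM=44; [33,44) fires=11
i=10 t=7 v=7: DROP (t<44-2); WM=44
i=11 t=51 v=9: → [44,55); WM=48
i=12 t=25 v=7: DROP (t<48-2); WM=48
i=13 t=54 v=8: → [44,55); WM=51
i=14 t=31 v=5: DROP (t<51-2); WM=51
i=15 t=59 v=7: → [55,66); WM=56; [44,55) fires=24
i=16 t=65 v=3: → [55,66); WM=56
i=17 t=54 v=8: → [44,55); WM=62
i=18 t=55 v=3: DROP (t<62-2); WM=62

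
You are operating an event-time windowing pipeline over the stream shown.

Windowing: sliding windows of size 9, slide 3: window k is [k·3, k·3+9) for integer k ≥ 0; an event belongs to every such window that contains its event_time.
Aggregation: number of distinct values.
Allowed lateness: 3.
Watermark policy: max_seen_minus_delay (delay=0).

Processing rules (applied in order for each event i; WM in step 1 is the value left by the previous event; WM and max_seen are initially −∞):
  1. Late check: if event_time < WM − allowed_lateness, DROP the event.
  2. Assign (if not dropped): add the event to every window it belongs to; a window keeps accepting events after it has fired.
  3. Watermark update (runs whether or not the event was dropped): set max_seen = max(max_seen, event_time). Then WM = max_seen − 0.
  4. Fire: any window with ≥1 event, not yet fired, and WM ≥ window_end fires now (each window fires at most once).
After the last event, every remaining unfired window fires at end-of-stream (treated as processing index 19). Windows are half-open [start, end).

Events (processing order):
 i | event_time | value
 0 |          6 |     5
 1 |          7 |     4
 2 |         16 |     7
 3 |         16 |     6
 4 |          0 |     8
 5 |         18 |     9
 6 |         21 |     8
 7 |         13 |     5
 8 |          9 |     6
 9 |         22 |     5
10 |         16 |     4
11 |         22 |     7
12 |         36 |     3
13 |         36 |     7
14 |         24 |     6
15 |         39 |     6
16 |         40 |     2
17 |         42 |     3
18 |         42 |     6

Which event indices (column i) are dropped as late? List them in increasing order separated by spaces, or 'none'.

i=0 t=6 v=5: → [6,15),[3,12),[0,9); WM=6
i=1 t=7 v=4: → [6,15),[3,12),[0,9); WM=7
i=2 t=16 v=7: → [15,24),[12,21),[9,18); WM=16; [0,9) fires=2 [3,12) fires=2 [6,15) fires=2
i=3 t=16 v=6: → [15,24),[12,21),[9,18); WM=16
i=4 t=0 v=8: DROP (t<16-3); WM=16
i=5 t=18 v=9: → [18,27),[15,24),[12,21); WM=18; [9,18) fires=2
i=6 t=21 v=8: → [21,30),[18,27),[15,24); WM=21; [12,21) fires=3
i=7 t=13 v=5: DROP (t<21-3); WM=21
i=8 t=9 v=6: DROP (t<21-3); WM=21
i=9 t=22 v=5: → [21,30),[18,27),[15,24); WM=22
i=10 t=16 v=4: DROP (t<22-3); WM=22
i=11 t=22 v=7: → [21,30),[18,27),[15,24); WM=22
i=12 t=36 v=3: → [36,45),[33,42),[30,39); WM=36; [15,24) fires=5 [18,27) fires=4 [21,30) fires=3
i=13 t=36 v=7: → [36,45),[33,42),[30,39); WM=36
i=14 t=24 v=6: DROP (t<36-3); WM=36
i=15 t=39 v=6: → [39,48),[36,45),[33,42); WM=39; [30,39) fires=2
i=16 t=40 v=2: → [39,48),[36,45),[33,42); WM=40
i=17 t=42 v=3: → [42,51),[39,48),[36,45); WM=42; [33,42) fires=4
i=18 t=42 v=6: → [42,51),[39,48),[36,45); WM=42

4 7 8 10 14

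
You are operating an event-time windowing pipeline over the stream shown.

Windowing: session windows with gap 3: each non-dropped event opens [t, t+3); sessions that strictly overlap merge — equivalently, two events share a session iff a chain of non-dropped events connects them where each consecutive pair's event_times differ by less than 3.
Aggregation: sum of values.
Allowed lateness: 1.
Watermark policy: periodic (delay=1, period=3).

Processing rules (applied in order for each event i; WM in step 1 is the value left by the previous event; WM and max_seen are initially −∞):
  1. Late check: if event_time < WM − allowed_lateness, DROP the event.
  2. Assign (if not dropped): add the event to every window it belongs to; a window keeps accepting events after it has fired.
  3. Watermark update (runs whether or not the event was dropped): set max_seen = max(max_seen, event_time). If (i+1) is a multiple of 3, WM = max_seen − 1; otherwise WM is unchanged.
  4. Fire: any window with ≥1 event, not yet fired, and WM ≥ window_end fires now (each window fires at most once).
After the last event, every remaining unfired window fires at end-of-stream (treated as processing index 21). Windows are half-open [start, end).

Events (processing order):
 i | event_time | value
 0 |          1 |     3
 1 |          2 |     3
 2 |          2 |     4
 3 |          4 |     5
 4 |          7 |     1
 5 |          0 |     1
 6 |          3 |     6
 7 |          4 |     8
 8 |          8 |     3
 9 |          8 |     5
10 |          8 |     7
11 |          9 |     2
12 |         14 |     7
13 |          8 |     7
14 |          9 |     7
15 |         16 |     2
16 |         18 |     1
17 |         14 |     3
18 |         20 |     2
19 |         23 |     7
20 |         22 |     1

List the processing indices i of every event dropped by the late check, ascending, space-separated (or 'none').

i=0 t=1 v=3: → [1,4); WM=−∞
i=1 t=2 v=3: → [1,5); WM=−∞
i=2 t=2 v=4: → [1,5); WM=1
i=3 t=4 v=5: → [1,7); WM=1
i=4 t=7 v=1: → [7,10); WM=1
i=5 t=0 v=1: → [0,7); WM=6
i=6 t=3 v=6: DROP (t<6-1); WM=6
i=7 t=4 v=8: DROP (t<6-1); WM=6
i=8 t=8 v=3: → [7,11); WM=7
i=9 t=8 v=5: → [7,11); WM=7
i=10 t=8 v=7: → [7,11); WM=7
i=11 t=9 v=2: → [7,12); WM=8
i=12 t=14 v=7: → [14,17); WM=8
i=13 t=8 v=7: → [7,12); WM=8
i=14 t=9 v=7: → [7,12); WM=13
i=15 t=16 v=2: → [14,19); WM=13
i=16 t=18 v=1: → [14,21); WM=13
i=17 t=14 v=3: → [14,21); WM=17
i=18 t=20 v=2: → [14,23); WM=17
i=19 t=23 v=7: → [23,26); WM=17
i=20 t=22 v=1: → [14,26); WM=22

6 7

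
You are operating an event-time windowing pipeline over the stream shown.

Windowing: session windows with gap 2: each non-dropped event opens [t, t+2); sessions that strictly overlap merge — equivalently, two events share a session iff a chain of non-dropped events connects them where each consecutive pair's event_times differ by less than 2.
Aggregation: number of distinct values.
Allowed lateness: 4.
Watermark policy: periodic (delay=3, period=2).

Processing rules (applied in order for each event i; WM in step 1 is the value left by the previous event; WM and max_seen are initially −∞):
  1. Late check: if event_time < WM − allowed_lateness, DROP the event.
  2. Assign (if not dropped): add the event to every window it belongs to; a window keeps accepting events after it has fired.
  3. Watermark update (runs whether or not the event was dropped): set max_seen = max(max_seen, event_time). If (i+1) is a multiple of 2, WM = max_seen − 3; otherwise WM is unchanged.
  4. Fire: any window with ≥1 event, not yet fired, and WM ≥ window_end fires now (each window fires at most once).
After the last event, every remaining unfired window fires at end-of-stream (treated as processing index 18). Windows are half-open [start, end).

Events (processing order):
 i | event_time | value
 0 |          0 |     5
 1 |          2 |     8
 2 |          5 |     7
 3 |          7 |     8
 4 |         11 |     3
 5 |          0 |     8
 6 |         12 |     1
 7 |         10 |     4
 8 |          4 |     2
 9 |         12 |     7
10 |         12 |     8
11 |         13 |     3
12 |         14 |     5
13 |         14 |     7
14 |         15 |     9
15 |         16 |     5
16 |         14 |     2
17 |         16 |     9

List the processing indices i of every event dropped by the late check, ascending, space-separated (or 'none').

i=0 t=0 v=5: → [0,2); WM=−∞
i=1 t=2 v=8: → [2,4); WM=-1
i=2 t=5 v=7: → [5,7); WM=-1
i=3 t=7 v=8: → [7,9); WM=4
i=4 t=11 v=3: → [11,13); WM=4
i=5 t=0 v=8: → [0,2); WM=8
i=6 t=12 v=1: → [11,14); WM=8
i=7 t=10 v=4: → [10,14); WM=9
i=8 t=4 v=2: DROP (t<9-4); WM=9
i=9 t=12 v=7: → [10,14); WM=9
i=10 t=12 v=8: → [10,14); WM=9
i=11 t=13 v=3: → [10,15); WM=10
i=12 t=14 v=5: → [10,16); WM=10
i=13 t=14 v=7: → [10,16); WM=11
i=14 t=15 v=9: → [10,17); WM=11
i=15 t=16 v=5: → [10,18); WM=13
i=16 t=14 v=2: → [10,18); WM=13
i=17 t=16 v=9: → [10,18); WM=13

8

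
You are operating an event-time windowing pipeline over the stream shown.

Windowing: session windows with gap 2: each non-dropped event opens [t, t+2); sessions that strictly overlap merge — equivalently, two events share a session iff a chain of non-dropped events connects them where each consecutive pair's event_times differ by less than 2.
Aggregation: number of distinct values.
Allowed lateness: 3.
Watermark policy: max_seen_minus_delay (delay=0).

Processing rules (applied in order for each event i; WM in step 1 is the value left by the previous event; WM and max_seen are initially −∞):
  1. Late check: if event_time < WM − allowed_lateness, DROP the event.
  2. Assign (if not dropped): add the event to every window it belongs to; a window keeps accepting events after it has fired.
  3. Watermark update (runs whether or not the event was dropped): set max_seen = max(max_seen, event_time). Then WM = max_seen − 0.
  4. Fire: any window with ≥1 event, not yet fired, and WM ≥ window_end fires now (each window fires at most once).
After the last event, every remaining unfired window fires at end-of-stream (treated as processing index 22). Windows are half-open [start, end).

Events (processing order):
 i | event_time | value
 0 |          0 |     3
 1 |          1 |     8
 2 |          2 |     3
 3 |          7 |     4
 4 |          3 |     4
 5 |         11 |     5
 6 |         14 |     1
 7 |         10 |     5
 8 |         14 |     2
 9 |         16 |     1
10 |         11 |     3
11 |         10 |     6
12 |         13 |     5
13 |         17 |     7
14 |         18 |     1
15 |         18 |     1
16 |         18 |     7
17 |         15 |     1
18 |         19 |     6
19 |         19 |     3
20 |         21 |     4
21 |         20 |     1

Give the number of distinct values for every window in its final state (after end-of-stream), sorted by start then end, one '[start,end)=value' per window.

[0,4)=2 [7,9)=1 [11,13)=1 [13,23)=7

i=0 t=0 v=3: → [0,2); WM=0
i=1 t=1 v=8: → [0,3); WM=1
i=2 t=2 v=3: → [0,4); WM=2
i=3 t=7 v=4: → [7,9); WM=7
i=4 t=3 v=4: DROP (t<7-3); WM=7
i=5 t=11 v=5: → [11,13); WM=11
i=6 t=14 v=1: → [14,16); WM=14
i=7 t=10 v=5: DROP (t<14-3); WM=14
i=8 t=14 v=2: → [14,16); WM=14
i=9 t=16 v=1: → [16,18); WM=16
i=10 t=11 v=3: DROP (t<16-3); WM=16
i=11 t=10 v=6: DROP (t<16-3); WM=16
i=12 t=13 v=5: → [13,16); WM=16
i=13 t=17 v=7: → [16,19); WM=17
i=14 t=18 v=1: → [16,20); WM=18
i=15 t=18 v=1: → [16,20); WM=18
i=16 t=18 v=7: → [16,20); WM=18
i=17 t=15 v=1: → [13,20); WM=18
i=18 t=19 v=6: → [13,21); WM=19
i=19 t=19 v=3: → [13,21); WM=19
i=20 t=21 v=4: → [21,23); WM=21
i=21 t=20 v=1: → [13,23); WM=21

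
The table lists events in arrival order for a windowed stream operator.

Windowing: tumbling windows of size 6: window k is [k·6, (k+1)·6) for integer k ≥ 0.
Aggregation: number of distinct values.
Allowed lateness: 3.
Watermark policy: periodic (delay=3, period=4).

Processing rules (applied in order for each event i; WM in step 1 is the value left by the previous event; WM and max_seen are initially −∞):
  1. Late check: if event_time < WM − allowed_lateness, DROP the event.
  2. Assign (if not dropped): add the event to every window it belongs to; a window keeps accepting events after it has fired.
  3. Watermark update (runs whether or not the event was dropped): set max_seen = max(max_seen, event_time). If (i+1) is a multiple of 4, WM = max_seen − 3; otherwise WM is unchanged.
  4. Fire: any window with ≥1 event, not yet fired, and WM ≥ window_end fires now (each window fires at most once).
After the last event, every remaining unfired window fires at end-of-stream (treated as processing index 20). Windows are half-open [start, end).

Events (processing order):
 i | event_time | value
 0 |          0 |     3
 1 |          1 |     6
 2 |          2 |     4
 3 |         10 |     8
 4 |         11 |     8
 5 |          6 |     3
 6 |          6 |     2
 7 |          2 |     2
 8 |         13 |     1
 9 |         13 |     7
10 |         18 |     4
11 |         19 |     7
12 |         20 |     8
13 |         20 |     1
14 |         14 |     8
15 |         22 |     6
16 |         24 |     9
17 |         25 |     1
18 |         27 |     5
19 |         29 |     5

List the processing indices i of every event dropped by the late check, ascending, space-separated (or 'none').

i=0 t=0 v=3: → [0,6); WM=−∞
i=1 t=1 v=6: → [0,6); WM=−∞
i=2 t=2 v=4: → [0,6); WM=−∞
i=3 t=10 v=8: → [6,12); WM=7; [0,6) fires=3
i=4 t=11 v=8: → [6,12); WM=7
i=5 t=6 v=3: → [6,12); WM=7
i=6 t=6 v=2: → [6,12); WM=7
i=7 t=2 v=2: DROP (t<7-3); WM=8
i=8 t=13 v=1: → [12,18); WM=8
i=9 t=13 v=7: → [12,18); WM=8
i=10 t=18 v=4: → [18,24); WM=8
i=11 t=19 v=7: → [18,24); WM=16; [6,12) fires=3
i=12 t=20 v=8: → [18,24); WM=16
i=13 t=20 v=1: → [18,24); WM=16
i=14 t=14 v=8: → [12,18); WM=16
i=15 t=22 v=6: → [18,24); WM=19; [12,18) fires=3
i=16 t=24 v=9: → [24,30); WM=19
i=17 t=25 v=1: → [24,30); WM=19
i=18 t=27 v=5: → [24,30); WM=19
i=19 t=29 v=5: → [24,30); WM=26; [18,24) fires=5

7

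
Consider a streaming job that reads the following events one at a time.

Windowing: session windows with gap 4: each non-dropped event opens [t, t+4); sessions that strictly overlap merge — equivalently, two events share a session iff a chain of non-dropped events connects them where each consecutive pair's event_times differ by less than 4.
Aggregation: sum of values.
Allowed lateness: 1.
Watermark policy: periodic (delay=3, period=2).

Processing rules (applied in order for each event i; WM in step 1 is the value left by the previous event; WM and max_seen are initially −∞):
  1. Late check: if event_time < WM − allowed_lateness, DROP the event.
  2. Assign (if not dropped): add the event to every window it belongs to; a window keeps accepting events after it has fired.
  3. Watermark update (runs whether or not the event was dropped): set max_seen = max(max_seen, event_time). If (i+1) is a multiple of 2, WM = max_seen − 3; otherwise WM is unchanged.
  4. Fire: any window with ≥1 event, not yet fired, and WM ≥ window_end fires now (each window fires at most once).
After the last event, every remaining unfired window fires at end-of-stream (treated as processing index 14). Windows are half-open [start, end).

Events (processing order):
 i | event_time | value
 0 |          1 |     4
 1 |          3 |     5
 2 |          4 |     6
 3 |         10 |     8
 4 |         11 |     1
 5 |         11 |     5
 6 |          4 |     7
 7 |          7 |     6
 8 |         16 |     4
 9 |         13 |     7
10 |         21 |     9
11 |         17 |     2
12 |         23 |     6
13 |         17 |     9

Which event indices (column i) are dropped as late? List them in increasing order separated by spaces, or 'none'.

6

i=0 t=1 v=4: → [1,5); WM=−∞
i=1 t=3 v=5: → [1,7); WM=0
i=2 t=4 v=6: → [1,8); WM=0
i=3 t=10 v=8: → [10,14); WM=7
i=4 t=11 v=1: → [10,15); WM=7
i=5 t=11 v=5: → [10,15); WM=8
i=6 t=4 v=7: DROP (t<8-1); WM=8
i=7 t=7 v=6: → [1,15); WM=8
i=8 t=16 v=4: → [16,20); WM=8
i=9 t=13 v=7: → [1,20); WM=13
i=10 t=21 v=9: → [21,25); WM=13
i=11 t=17 v=2: → [1,21); WM=18
i=12 t=23 v=6: → [21,27); WM=18
i=13 t=17 v=9: → [1,21); WM=20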